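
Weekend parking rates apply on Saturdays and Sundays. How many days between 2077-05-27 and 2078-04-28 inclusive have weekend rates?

2077-05-27 is a Thursday.
That's 337 days from start to end, counting both.
337 = 7 × 48 + 1, so there are 48 full weeks plus 1 extra day.
Each full week contributes 2 weekend days (Sat, Sun): 48 × 2 = 96.
The 1 extra day is Thu — none qualify.
Total: 96 + 0 = 96.

96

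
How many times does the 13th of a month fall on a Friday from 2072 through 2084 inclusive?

21

Friday-the-13ths by year:
2072: May
2073: Jan, Oct
2074: Apr, Jul
2075: Sep, Dec
2076: Mar, Nov
2077: Aug
2078: May
2079: Jan, Oct
2080: Sep, Dec
2081: Jun
2082: Feb, Mar, Nov
2083: Aug
2084: Oct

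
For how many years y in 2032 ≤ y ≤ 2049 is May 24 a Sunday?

Day of week of May 24 in each year:
2032: Mon, 2033: Tue, 2034: Wed, 2035: Thu, 2036: Sat, 2037: Sun ✓, 2038: Mon, 2039: Tue, 2040: Thu, 2041: Fri, 2042: Sat, 2043: Sun ✓, 2044: Tue, 2045: Wed, 2046: Thu, 2047: Fri, 2048: Sun ✓, 2049: Mon
Sundays: 2037, 2043, 2048.

3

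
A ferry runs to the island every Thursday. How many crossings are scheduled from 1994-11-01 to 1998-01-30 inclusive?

170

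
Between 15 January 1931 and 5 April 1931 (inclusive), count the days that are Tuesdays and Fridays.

15 January 1931 is a Thursday.
That's 81 days from start to end, counting both.
81 = 7 × 11 + 4, so there are 11 full weeks plus 4 extra days.
Each full week contributes 2 days from the set (Tue, Fri): 11 × 2 = 22.
The 4 extra days are Thursday, Friday, Saturday, Sunday — 1 of them qualifies.
Total: 22 + 1 = 23.

23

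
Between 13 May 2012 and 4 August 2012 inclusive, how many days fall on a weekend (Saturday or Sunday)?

13 May 2012 is a Sunday.
The range spans 84 days (inclusive of both endpoints).
84 = 7 × 12, so the span is exactly 12 full weeks.
Each full week contributes 2 weekend days (Sat, Sun): 12 × 2 = 24.

24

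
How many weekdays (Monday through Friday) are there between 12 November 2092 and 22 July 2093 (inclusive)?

181 weekdays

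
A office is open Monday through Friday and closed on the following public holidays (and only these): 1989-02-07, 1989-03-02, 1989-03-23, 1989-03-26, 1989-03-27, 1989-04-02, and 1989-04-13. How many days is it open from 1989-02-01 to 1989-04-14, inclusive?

48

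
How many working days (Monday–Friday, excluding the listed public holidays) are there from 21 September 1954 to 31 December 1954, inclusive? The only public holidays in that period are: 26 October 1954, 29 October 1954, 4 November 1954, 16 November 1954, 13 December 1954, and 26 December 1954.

69

21 September 1954 is a Tuesday.
The range spans 102 days (inclusive of both endpoints).
102 = 7 × 14 + 4, so there are 14 full weeks plus 4 extra days.
Each full week contributes 5 weekdays (Mon–Fri): 14 × 5 = 70.
The 4 extra days are Tue, Wed, Thu, Fri — 4 of them qualify.
Total: 70 + 4 = 74.
Holidays: 26 October 1954 (Tue); 29 October 1954 (Fri); 4 November 1954 (Thu); 16 November 1954 (Tue); 13 December 1954 (Mon); 26 December 1954 (Sun).
5 of the 6 holidays fall on weekdays; the rest are weekends and were already excluded.
Business days: 74 − 5 = 69.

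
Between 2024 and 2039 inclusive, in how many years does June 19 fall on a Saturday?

3

Day of week of June 19 in each year:
2024: Wed, 2025: Thu, 2026: Fri, 2027: Sat ✓, 2028: Mon, 2029: Tue, 2030: Wed, 2031: Thu, 2032: Sat ✓, 2033: Sun, 2034: Mon, 2035: Tue, 2036: Thu, 2037: Fri, 2038: Sat ✓, 2039: Sun
Saturdays: 2027, 2032, 2038.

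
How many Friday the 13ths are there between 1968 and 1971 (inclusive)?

7

Friday-the-13ths by year:
1968: Sep, Dec
1969: Jun
1970: Feb, Mar, Nov
1971: Aug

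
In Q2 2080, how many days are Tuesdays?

13

Apr 1, 2080 is a Monday.
The range spans 91 days (inclusive of both endpoints).
91 = 7 × 13, so the span is exactly 13 full weeks.
Each full week contributes one Tuesday: 13 so far.
Total: 13.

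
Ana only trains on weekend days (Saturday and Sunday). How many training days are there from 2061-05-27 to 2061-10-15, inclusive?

2061-05-27 is a Friday.
From 2061-05-27 to 2061-10-15 is 142 days inclusive.
142 = 7 × 20 + 2, so there are 20 full weeks plus 2 extra days.
Each full week contributes 2 weekend days (Sat, Sun): 20 × 2 = 40.
The 2 extra days are Friday, Saturday — 1 of them qualifies.
Total: 40 + 1 = 41.

41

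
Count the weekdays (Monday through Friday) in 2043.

261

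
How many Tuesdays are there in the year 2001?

2001-01-01 is a Monday.
From 2001-01-01 to 2001-12-31 is 365 days inclusive.
365 = 7 × 52 + 1, so there are 52 full weeks plus 1 extra day.
Each full week contributes one Tuesday: 52 so far.
The 1 extra day is Mon — none qualify.
Total: 52 + 0 = 52.

52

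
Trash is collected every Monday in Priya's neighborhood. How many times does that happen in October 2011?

5

Oct 1, 2011 is a Saturday.
That's 31 days from start to end, counting both.
31 = 7 × 4 + 3, so there are 4 full weeks plus 3 extra days.
Each full week contributes one Monday: 4 so far.
The 3 extra days are Sat, Sun, Mon — 1 of them qualifies.
Total: 4 + 1 = 5.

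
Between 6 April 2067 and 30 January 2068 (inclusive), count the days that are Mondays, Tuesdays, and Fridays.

6 April 2067 is a Wednesday.
The range spans 300 days (inclusive of both endpoints).
300 = 7 × 42 + 6, so there are 42 full weeks plus 6 extra days.
Each full week contributes 3 days from the set (Mon, Tue, Fri): 42 × 3 = 126.
The 6 extra days are Wed, Thu, Fri, Sat, Sun, Mon — 2 of them qualify.
Total: 126 + 2 = 128.

128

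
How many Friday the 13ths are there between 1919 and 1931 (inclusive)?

23

Friday-the-13ths by year:
1919: Jun
1920: Feb, Aug
1921: May
1922: Jan, Oct
1923: Apr, Jul
1924: Jun
1925: Feb, Mar, Nov
1926: Aug
1927: May
1928: Jan, Apr, Jul
1929: Sep, Dec
1930: Jun
1931: Feb, Mar, Nov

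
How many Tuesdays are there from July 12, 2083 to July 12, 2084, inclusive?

53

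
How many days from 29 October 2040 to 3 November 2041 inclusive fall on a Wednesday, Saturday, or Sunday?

29 October 2040 is a Monday.
That's 371 days from start to end, counting both.
371 = 7 × 53, so the span is exactly 53 full weeks.
Each full week contributes 3 days from the set (Wed, Sat, Sun): 53 × 3 = 159.

159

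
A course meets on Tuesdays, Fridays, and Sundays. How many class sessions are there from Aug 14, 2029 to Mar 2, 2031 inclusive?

243

Aug 14, 2029 is a Tuesday.
The range spans 566 days (inclusive of both endpoints).
566 = 7 × 80 + 6, so there are 80 full weeks plus 6 extra days.
Each full week contributes 3 days from the set (Tue, Fri, Sun): 80 × 3 = 240.
The 6 extra days are Tuesday, Wednesday, Thursday, Friday, Saturday, Sunday — 3 of them qualify.
Total: 240 + 3 = 243.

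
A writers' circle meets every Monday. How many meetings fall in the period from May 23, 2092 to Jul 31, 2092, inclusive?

10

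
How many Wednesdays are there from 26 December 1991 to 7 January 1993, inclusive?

26 December 1991 is a Thursday.
The range spans 379 days (inclusive of both endpoints).
379 = 7 × 54 + 1, so there are 54 full weeks plus 1 extra day.
Each full week contributes one Wednesday: 54 so far.
The 1 extra day is Thursday — none qualify.
Total: 54 + 0 = 54.

54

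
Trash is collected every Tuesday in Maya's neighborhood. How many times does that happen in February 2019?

Feb 1, 2019 is a Friday.
The range spans 28 days (inclusive of both endpoints).
28 = 7 × 4, so the span is exactly 4 full weeks.
Each full week contributes one Tuesday: 4 so far.
Total: 4.

4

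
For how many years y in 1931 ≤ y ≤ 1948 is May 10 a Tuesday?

2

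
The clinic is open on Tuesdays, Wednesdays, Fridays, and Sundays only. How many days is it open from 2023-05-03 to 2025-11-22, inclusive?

534

2023-05-03 is a Wednesday.
The range spans 935 days (inclusive of both endpoints).
935 = 7 × 133 + 4, so there are 133 full weeks plus 4 extra days.
Each full week contributes 4 days from the set (Tue, Wed, Fri, Sun): 133 × 4 = 532.
The 4 extra days are Wed, Thu, Fri, Sat — 2 of them qualify.
Total: 532 + 2 = 534.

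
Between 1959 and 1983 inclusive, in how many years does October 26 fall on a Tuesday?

4

Day of week of October 26 in each year:
1959: Mon, 1960: Wed, 1961: Thu, 1962: Fri, 1963: Sat, 1964: Mon, 1965: Tue ✓, 1966: Wed, 1967: Thu, 1968: Sat, 1969: Sun, 1970: Mon, 1971: Tue ✓, 1972: Thu, 1973: Fri, 1974: Sat, 1975: Sun, 1976: Tue ✓, 1977: Wed, 1978: Thu, 1979: Fri, 1980: Sun, 1981: Mon, 1982: Tue ✓, 1983: Wed
Tuesdays: 1965, 1971, 1976, 1982.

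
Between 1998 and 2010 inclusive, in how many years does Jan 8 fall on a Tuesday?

2

Day of week of January 8 in each year:
1998: Thu, 1999: Fri, 2000: Sat, 2001: Mon, 2002: Tue ✓, 2003: Wed, 2004: Thu, 2005: Sat, 2006: Sun, 2007: Mon, 2008: Tue ✓, 2009: Thu, 2010: Fri
Tuesdays: 2002, 2008.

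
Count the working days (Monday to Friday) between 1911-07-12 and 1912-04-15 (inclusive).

199 weekdays

1911-07-12 is a Wednesday.
That's 279 days from start to end, counting both.
279 = 7 × 39 + 6, so there are 39 full weeks plus 6 extra days.
Each full week contributes 5 weekdays (Mon–Fri): 39 × 5 = 195.
The 6 extra days are Wednesday, Thursday, Friday, Saturday, Sunday, Monday — 4 of them qualify.
Total: 195 + 4 = 199.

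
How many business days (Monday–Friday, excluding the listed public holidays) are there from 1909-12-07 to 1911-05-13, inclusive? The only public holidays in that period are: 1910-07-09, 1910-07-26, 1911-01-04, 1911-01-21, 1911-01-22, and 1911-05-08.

1909-12-07 is a Tuesday.
From 1909-12-07 to 1911-05-13 is 523 days inclusive.
523 = 7 × 74 + 5, so there are 74 full weeks plus 5 extra days.
Each full week contributes 5 weekdays (Mon–Fri): 74 × 5 = 370.
The 5 extra days are Tue, Wed, Thu, Fri, Sat — 4 of them qualify.
Total: 370 + 4 = 374.
Holidays: 1910-07-09 (Sat); 1910-07-26 (Tue); 1911-01-04 (Wed); 1911-01-21 (Sat); 1911-01-22 (Sun); 1911-05-08 (Mon).
3 of the 6 holidays fall on weekdays; the rest are weekends and were already excluded.
Business days: 374 − 3 = 371.

371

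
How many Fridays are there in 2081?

52

January 1, 2081 is a Wednesday.
The range spans 365 days (inclusive of both endpoints).
365 = 7 × 52 + 1, so there are 52 full weeks plus 1 extra day.
Each full week contributes one Friday: 52 so far.
The 1 extra day is Wed — none qualify.
Total: 52 + 0 = 52.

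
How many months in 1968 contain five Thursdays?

A month has five Thursdays exactly when Thursday falls within its first (length − 28) days.
Jan: 31 days, starts Mon → 5 of Mon, Tue, Wed
Feb: 29 days, starts Thu → 5 of Thu ✓
Mar: 31 days, starts Fri → 5 of Fri, Sat, Sun
Apr: 30 days, starts Mon → 5 of Mon, Tue
May: 31 days, starts Wed → 5 of Wed, Thu, Fri ✓
Jun: 30 days, starts Sat → 5 of Sat, Sun
Jul: 31 days, starts Mon → 5 of Mon, Tue, Wed
Aug: 31 days, starts Thu → 5 of Thu, Fri, Sat ✓
Sep: 30 days, starts Sun → 5 of Sun, Mon
Oct: 31 days, starts Tue → 5 of Tue, Wed, Thu ✓
Nov: 30 days, starts Fri → 5 of Fri, Sat
Dec: 31 days, starts Sun → 5 of Sun, Mon, Tue
Months with five Thursdays: Feb, May, Aug, Oct.

4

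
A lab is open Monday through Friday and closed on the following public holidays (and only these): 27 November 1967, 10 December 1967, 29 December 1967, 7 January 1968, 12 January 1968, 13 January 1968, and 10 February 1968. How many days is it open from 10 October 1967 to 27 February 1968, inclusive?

98 working days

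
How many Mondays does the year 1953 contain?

52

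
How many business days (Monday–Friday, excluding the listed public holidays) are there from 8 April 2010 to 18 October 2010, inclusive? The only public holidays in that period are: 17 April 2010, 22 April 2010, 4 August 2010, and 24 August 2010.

135

8 April 2010 is a Thursday.
That's 194 days from start to end, counting both.
194 = 7 × 27 + 5, so there are 27 full weeks plus 5 extra days.
Each full week contributes 5 weekdays (Mon–Fri): 27 × 5 = 135.
The 5 extra days are Thu, Fri, Sat, Sun, Mon — 3 of them qualify.
Total: 135 + 3 = 138.
Holidays: 17 April 2010 (Sat); 22 April 2010 (Thu); 4 August 2010 (Wed); 24 August 2010 (Tue).
3 of the 4 holidays fall on weekdays; the rest are weekends and were already excluded.
Business days: 138 − 3 = 135.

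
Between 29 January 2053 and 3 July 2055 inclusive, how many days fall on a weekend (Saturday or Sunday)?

253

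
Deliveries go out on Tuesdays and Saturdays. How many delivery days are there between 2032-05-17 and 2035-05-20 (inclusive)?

2032-05-17 is a Monday.
That's 1099 days from start to end, counting both.
1099 = 7 × 157, so the span is exactly 157 full weeks.
Each full week contributes 2 days from the set (Tue, Sat): 157 × 2 = 314.
Total: 314.

314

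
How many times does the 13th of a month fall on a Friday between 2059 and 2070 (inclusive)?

20

Friday-the-13ths by year:
2059: Jun
2060: Feb, Aug
2061: May
2062: Jan, Oct
2063: Apr, Jul
2064: Jun
2065: Feb, Mar, Nov
2066: Aug
2067: May
2068: Jan, Apr, Jul
2069: Sep, Dec
2070: Jun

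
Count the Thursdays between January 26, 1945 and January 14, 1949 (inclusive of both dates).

January 26, 1945 is a Friday.
That's 1450 days from start to end, counting both.
1450 = 7 × 207 + 1, so there are 207 full weeks plus 1 extra day.
Each full week contributes one Thursday: 207 so far.
The 1 extra day is Fri — none qualify.
Total: 207 + 0 = 207.

207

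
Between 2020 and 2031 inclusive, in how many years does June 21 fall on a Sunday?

2

Day of week of June 21 in each year:
2020: Sun ✓, 2021: Mon, 2022: Tue, 2023: Wed, 2024: Fri, 2025: Sat, 2026: Sun ✓, 2027: Mon, 2028: Wed, 2029: Thu, 2030: Fri, 2031: Sat
Sundays: 2020, 2026.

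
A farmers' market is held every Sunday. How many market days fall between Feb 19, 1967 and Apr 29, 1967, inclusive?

Feb 19, 1967 is a Sunday.
The range spans 70 days (inclusive of both endpoints).
70 = 7 × 10, so the span is exactly 10 full weeks.
Each full week contributes one Sunday: 10 so far.
Total: 10.

10 Sundays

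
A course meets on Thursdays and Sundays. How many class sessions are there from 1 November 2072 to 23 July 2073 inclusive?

1 November 2072 is a Tuesday.
From 1 November 2072 to 23 July 2073 is 265 days inclusive.
265 = 7 × 37 + 6, so there are 37 full weeks plus 6 extra days.
Each full week contributes 2 days from the set (Thu, Sun): 37 × 2 = 74.
The 6 extra days are Tue, Wed, Thu, Fri, Sat, Sun — 2 of them qualify.
Total: 74 + 2 = 76.

76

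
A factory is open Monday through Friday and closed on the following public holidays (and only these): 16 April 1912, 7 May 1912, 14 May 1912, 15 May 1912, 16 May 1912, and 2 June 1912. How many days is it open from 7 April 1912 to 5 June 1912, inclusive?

38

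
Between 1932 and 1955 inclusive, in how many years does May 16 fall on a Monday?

Day of week of May 16 in each year:
1932: Mon ✓, 1933: Tue, 1934: Wed, 1935: Thu, 1936: Sat, 1937: Sun, 1938: Mon ✓, 1939: Tue, 1940: Thu, 1941: Fri, 1942: Sat, 1943: Sun, 1944: Tue, 1945: Wed, 1946: Thu, 1947: Fri, 1948: Sun, 1949: Mon ✓, 1950: Tue, 1951: Wed, 1952: Fri, 1953: Sat, 1954: Sun, 1955: Mon ✓
Mondays: 1932, 1938, 1949, 1955.

4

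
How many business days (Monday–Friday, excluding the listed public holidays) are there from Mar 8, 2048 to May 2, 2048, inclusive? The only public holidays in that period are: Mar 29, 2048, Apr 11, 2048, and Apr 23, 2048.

Mar 8, 2048 is a Sunday.
From Mar 8, 2048 to May 2, 2048 is 56 days inclusive.
56 = 7 × 8, so the span is exactly 8 full weeks.
Each full week contributes 5 weekdays (Mon–Fri): 8 × 5 = 40.
Total: 40.
Holidays: Mar 29, 2048 (Sun); Apr 11, 2048 (Sat); Apr 23, 2048 (Thu).
1 of the 3 holidays fall on weekdays; the rest are weekends and were already excluded.
Business days: 40 − 1 = 39.

39 business days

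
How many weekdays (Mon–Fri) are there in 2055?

Jan 1, 2055 is a Friday.
That's 365 days from start to end, counting both.
365 = 7 × 52 + 1, so there are 52 full weeks plus 1 extra day.
Each full week contributes 5 weekdays (Mon–Fri): 52 × 5 = 260.
The 1 extra day is Fri — 1 of them qualifies.
Total: 260 + 1 = 261.

261 weekdays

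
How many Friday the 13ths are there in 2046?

The 13th falls on a Friday when the month's 13th has weekday Fri.
Jan 13 is Sat; Feb 13 is Tue; Mar 13 is Tue; Apr 13 is Fri ✓; May 13 is Sun; Jun 13 is Wed; Jul 13 is Fri ✓; Aug 13 is Mon; Sep 13 is Thu; Oct 13 is Sat; Nov 13 is Tue; Dec 13 is Thu.
Friday the 13ths: Apr, Jul.

2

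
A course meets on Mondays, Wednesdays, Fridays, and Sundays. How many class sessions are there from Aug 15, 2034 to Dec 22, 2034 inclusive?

74

Aug 15, 2034 is a Tuesday.
That's 130 days from start to end, counting both.
130 = 7 × 18 + 4, so there are 18 full weeks plus 4 extra days.
Each full week contributes 4 days from the set (Mon, Wed, Fri, Sun): 18 × 4 = 72.
The 4 extra days are Tuesday, Wednesday, Thursday, Friday — 2 of them qualify.
Total: 72 + 2 = 74.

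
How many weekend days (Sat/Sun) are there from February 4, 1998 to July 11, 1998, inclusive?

45

February 4, 1998 is a Wednesday.
That's 158 days from start to end, counting both.
158 = 7 × 22 + 4, so there are 22 full weeks plus 4 extra days.
Each full week contributes 2 weekend days (Sat, Sun): 22 × 2 = 44.
The 4 extra days are Wed, Thu, Fri, Sat — 1 of them qualifies.
Total: 44 + 1 = 45.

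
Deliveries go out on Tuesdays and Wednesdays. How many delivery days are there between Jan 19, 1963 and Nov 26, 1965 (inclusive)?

298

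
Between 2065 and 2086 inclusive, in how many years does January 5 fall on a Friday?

3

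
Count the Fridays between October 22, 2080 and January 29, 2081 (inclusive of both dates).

October 22, 2080 is a Tuesday.
From October 22, 2080 to January 29, 2081 is 100 days inclusive.
100 = 7 × 14 + 2, so there are 14 full weeks plus 2 extra days.
Each full week contributes one Friday: 14 so far.
The 2 extra days are Tue, Wed — none qualify.
Total: 14 + 0 = 14.

14 Fridays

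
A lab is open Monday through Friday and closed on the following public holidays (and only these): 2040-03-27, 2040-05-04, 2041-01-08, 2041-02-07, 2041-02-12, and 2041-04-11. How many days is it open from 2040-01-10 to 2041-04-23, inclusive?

330 working days

2040-01-10 is a Tuesday.
The range spans 470 days (inclusive of both endpoints).
470 = 7 × 67 + 1, so there are 67 full weeks plus 1 extra day.
Each full week contributes 5 weekdays (Mon–Fri): 67 × 5 = 335.
The 1 extra day is Tue — 1 of them qualifies.
Total: 335 + 1 = 336.
Holidays: 2040-03-27 (Tue); 2040-05-04 (Fri); 2041-01-08 (Tue); 2041-02-07 (Thu); 2041-02-12 (Tue); 2041-04-11 (Thu).
All 6 holidays fall on weekdays, so subtract 6.
Business days: 336 − 6 = 330.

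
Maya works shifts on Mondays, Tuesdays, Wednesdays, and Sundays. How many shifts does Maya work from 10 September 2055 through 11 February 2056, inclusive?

88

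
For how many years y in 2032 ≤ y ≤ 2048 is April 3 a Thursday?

2

Day of week of April 3 in each year:
2032: Sat, 2033: Sun, 2034: Mon, 2035: Tue, 2036: Thu ✓, 2037: Fri, 2038: Sat, 2039: Sun, 2040: Tue, 2041: Wed, 2042: Thu ✓, 2043: Fri, 2044: Sun, 2045: Mon, 2046: Tue, 2047: Wed, 2048: Fri
Thursdays: 2036, 2042.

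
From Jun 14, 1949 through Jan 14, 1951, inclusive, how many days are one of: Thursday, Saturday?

Jun 14, 1949 is a Tuesday.
From Jun 14, 1949 to Jan 14, 1951 is 580 days inclusive.
580 = 7 × 82 + 6, so there are 82 full weeks plus 6 extra days.
Each full week contributes 2 days from the set (Thu, Sat): 82 × 2 = 164.
The 6 extra days are Tuesday, Wednesday, Thursday, Friday, Saturday, Sunday — 2 of them qualify.
Total: 164 + 2 = 166.

166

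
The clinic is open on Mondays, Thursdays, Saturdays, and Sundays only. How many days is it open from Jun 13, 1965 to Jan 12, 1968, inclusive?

Jun 13, 1965 is a Sunday.
The range spans 944 days (inclusive of both endpoints).
944 = 7 × 134 + 6, so there are 134 full weeks plus 6 extra days.
Each full week contributes 4 days from the set (Mon, Thu, Sat, Sun): 134 × 4 = 536.
The 6 extra days are Sun, Mon, Tue, Wed, Thu, Fri — 3 of them qualify.
Total: 536 + 3 = 539.

539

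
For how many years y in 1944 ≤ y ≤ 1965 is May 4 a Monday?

3

Day of week of May 4 in each year:
1944: Thu, 1945: Fri, 1946: Sat, 1947: Sun, 1948: Tue, 1949: Wed, 1950: Thu, 1951: Fri, 1952: Sun, 1953: Mon ✓, 1954: Tue, 1955: Wed, 1956: Fri, 1957: Sat, 1958: Sun, 1959: Mon ✓, 1960: Wed, 1961: Thu, 1962: Fri, 1963: Sat, 1964: Mon ✓, 1965: Tue
Mondays: 1953, 1959, 1964.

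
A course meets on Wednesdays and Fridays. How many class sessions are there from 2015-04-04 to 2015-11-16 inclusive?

64

2015-04-04 is a Saturday.
From 2015-04-04 to 2015-11-16 is 227 days inclusive.
227 = 7 × 32 + 3, so there are 32 full weeks plus 3 extra days.
Each full week contributes 2 days from the set (Wed, Fri): 32 × 2 = 64.
The 3 extra days are Sat, Sun, Mon — none qualify.
Total: 64 + 0 = 64.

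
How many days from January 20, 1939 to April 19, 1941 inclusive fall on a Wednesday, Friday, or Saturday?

January 20, 1939 is a Friday.
That's 821 days from start to end, counting both.
821 = 7 × 117 + 2, so there are 117 full weeks plus 2 extra days.
Each full week contributes 3 days from the set (Wed, Fri, Sat): 117 × 3 = 351.
The 2 extra days are Fri, Sat — 2 of them qualify.
Total: 351 + 2 = 353.

353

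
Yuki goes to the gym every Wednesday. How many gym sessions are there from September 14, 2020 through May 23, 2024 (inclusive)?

193

September 14, 2020 is a Monday.
The range spans 1348 days (inclusive of both endpoints).
1348 = 7 × 192 + 4, so there are 192 full weeks plus 4 extra days.
Each full week contributes one Wednesday: 192 so far.
The 4 extra days are Monday, Tuesday, Wednesday, Thursday — 1 of them qualifies.
Total: 192 + 1 = 193.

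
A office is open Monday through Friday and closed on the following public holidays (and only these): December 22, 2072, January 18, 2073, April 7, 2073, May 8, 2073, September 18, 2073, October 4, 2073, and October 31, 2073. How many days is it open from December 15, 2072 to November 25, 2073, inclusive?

240

December 15, 2072 is a Thursday.
The range spans 346 days (inclusive of both endpoints).
346 = 7 × 49 + 3, so there are 49 full weeks plus 3 extra days.
Each full week contributes 5 weekdays (Mon–Fri): 49 × 5 = 245.
The 3 extra days are Thursday, Friday, Saturday — 2 of them qualify.
Total: 245 + 2 = 247.
Holidays: December 22, 2072 (Thu); January 18, 2073 (Wed); April 7, 2073 (Fri); May 8, 2073 (Mon); September 18, 2073 (Mon); October 4, 2073 (Wed); October 31, 2073 (Tue).
All 7 holidays fall on weekdays, so subtract 7.
Business days: 247 − 7 = 240.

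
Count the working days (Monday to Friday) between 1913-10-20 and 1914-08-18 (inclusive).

1913-10-20 is a Monday.
The range spans 303 days (inclusive of both endpoints).
303 = 7 × 43 + 2, so there are 43 full weeks plus 2 extra days.
Each full week contributes 5 weekdays (Mon–Fri): 43 × 5 = 215.
The 2 extra days are Monday, Tuesday — 2 of them qualify.
Total: 215 + 2 = 217.

217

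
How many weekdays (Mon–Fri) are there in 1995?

1995-01-01 is a Sunday.
That's 365 days from start to end, counting both.
365 = 7 × 52 + 1, so there are 52 full weeks plus 1 extra day.
Each full week contributes 5 weekdays (Mon–Fri): 52 × 5 = 260.
The 1 extra day is Sunday — none qualify.
Total: 260 + 0 = 260.

260 weekdays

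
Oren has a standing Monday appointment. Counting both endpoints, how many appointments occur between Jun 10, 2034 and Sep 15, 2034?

Jun 10, 2034 is a Saturday.
From Jun 10, 2034 to Sep 15, 2034 is 98 days inclusive.
98 = 7 × 14, so the span is exactly 14 full weeks.
Each full week contributes one Monday: 14 so far.
Total: 14.

14 Mondays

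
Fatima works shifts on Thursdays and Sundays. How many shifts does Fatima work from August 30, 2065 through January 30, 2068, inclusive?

253

August 30, 2065 is a Sunday.
The range spans 884 days (inclusive of both endpoints).
884 = 7 × 126 + 2, so there are 126 full weeks plus 2 extra days.
Each full week contributes 2 days from the set (Thu, Sun): 126 × 2 = 252.
The 2 extra days are Sunday, Monday — 1 of them qualifies.
Total: 252 + 1 = 253.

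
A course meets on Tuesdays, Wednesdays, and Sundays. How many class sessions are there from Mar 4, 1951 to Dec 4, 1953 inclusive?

Mar 4, 1951 is a Sunday.
From Mar 4, 1951 to Dec 4, 1953 is 1007 days inclusive.
1007 = 7 × 143 + 6, so there are 143 full weeks plus 6 extra days.
Each full week contributes 3 days from the set (Tue, Wed, Sun): 143 × 3 = 429.
The 6 extra days are Sunday, Monday, Tuesday, Wednesday, Thursday, Friday — 3 of them qualify.
Total: 429 + 3 = 432.

432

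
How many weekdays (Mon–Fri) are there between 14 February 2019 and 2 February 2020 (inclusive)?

252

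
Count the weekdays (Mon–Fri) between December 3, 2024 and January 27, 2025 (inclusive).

December 3, 2024 is a Tuesday.
From December 3, 2024 to January 27, 2025 is 56 days inclusive.
56 = 7 × 8, so the span is exactly 8 full weeks.
Each full week contributes 5 weekdays (Mon–Fri): 8 × 5 = 40.

40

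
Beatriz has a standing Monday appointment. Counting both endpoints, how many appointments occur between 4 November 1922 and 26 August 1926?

199

4 November 1922 is a Saturday.
The range spans 1392 days (inclusive of both endpoints).
1392 = 7 × 198 + 6, so there are 198 full weeks plus 6 extra days.
Each full week contributes one Monday: 198 so far.
The 6 extra days are Sat, Sun, Mon, Tue, Wed, Thu — 1 of them qualifies.
Total: 198 + 1 = 199.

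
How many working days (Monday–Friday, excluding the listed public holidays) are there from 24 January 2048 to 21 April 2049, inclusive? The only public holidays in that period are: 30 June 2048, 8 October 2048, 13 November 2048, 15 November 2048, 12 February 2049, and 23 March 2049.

319

24 January 2048 is a Friday.
The range spans 454 days (inclusive of both endpoints).
454 = 7 × 64 + 6, so there are 64 full weeks plus 6 extra days.
Each full week contributes 5 weekdays (Mon–Fri): 64 × 5 = 320.
The 6 extra days are Fri, Sat, Sun, Mon, Tue, Wed — 4 of them qualify.
Total: 320 + 4 = 324.
Holidays: 30 June 2048 (Tue); 8 October 2048 (Thu); 13 November 2048 (Fri); 15 November 2048 (Sun); 12 February 2049 (Fri); 23 March 2049 (Tue).
5 of the 6 holidays fall on weekdays; the rest are weekends and were already excluded.
Business days: 324 − 5 = 319.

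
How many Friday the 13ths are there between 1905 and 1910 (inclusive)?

10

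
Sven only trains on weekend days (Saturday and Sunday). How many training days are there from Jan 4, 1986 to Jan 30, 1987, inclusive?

112

Jan 4, 1986 is a Saturday.
The range spans 392 days (inclusive of both endpoints).
392 = 7 × 56, so the span is exactly 56 full weeks.
Each full week contributes 2 weekend days (Sat, Sun): 56 × 2 = 112.
Total: 112.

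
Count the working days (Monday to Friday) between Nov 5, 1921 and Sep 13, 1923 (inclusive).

484

Nov 5, 1921 is a Saturday.
From Nov 5, 1921 to Sep 13, 1923 is 678 days inclusive.
678 = 7 × 96 + 6, so there are 96 full weeks plus 6 extra days.
Each full week contributes 5 weekdays (Mon–Fri): 96 × 5 = 480.
The 6 extra days are Sat, Sun, Mon, Tue, Wed, Thu — 4 of them qualify.
Total: 480 + 4 = 484.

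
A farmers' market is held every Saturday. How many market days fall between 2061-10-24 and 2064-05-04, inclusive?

2061-10-24 is a Monday.
That's 924 days from start to end, counting both.
924 = 7 × 132, so the span is exactly 132 full weeks.
Each full week contributes one Saturday: 132 so far.

132 Saturdays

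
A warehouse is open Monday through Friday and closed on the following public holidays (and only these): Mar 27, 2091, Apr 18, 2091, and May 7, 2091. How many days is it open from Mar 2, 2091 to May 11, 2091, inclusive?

Mar 2, 2091 is a Friday.
From Mar 2, 2091 to May 11, 2091 is 71 days inclusive.
71 = 7 × 10 + 1, so there are 10 full weeks plus 1 extra day.
Each full week contributes 5 weekdays (Mon–Fri): 10 × 5 = 50.
The 1 extra day is Fri — 1 of them qualifies.
Total: 50 + 1 = 51.
Holidays: Mar 27, 2091 (Tue); Apr 18, 2091 (Wed); May 7, 2091 (Mon).
All 3 holidays fall on weekdays, so subtract 3.
Business days: 51 − 3 = 48.

48 working days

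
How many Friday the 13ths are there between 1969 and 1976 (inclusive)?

Friday-the-13ths by year:
1969: Jun
1970: Feb, Mar, Nov
1971: Aug
1972: Oct
1973: Apr, Jul
1974: Sep, Dec
1975: Jun
1976: Feb, Aug

13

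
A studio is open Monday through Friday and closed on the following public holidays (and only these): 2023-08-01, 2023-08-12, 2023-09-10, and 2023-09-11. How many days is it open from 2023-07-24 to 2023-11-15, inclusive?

81 business days

2023-07-24 is a Monday.
The range spans 115 days (inclusive of both endpoints).
115 = 7 × 16 + 3, so there are 16 full weeks plus 3 extra days.
Each full week contributes 5 weekdays (Mon–Fri): 16 × 5 = 80.
The 3 extra days are Monday, Tuesday, Wednesday — 3 of them qualify.
Total: 80 + 3 = 83.
Holidays: 2023-08-01 (Tue); 2023-08-12 (Sat); 2023-09-10 (Sun); 2023-09-11 (Mon).
2 of the 4 holidays fall on weekdays; the rest are weekends and were already excluded.
Business days: 83 − 2 = 81.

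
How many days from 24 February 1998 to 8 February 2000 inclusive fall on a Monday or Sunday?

204

24 February 1998 is a Tuesday.
From 24 February 1998 to 8 February 2000 is 715 days inclusive.
715 = 7 × 102 + 1, so there are 102 full weeks plus 1 extra day.
Each full week contributes 2 days from the set (Mon, Sun): 102 × 2 = 204.
The 1 extra day is Tuesday — none qualify.
Total: 204 + 0 = 204.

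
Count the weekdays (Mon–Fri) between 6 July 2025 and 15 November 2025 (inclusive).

6 July 2025 is a Sunday.
From 6 July 2025 to 15 November 2025 is 133 days inclusive.
133 = 7 × 19, so the span is exactly 19 full weeks.
Each full week contributes 5 weekdays (Mon–Fri): 19 × 5 = 95.
Total: 95.

95 weekdays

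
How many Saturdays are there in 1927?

53

1927-01-01 is a Saturday.
The range spans 365 days (inclusive of both endpoints).
365 = 7 × 52 + 1, so there are 52 full weeks plus 1 extra day.
Each full week contributes one Saturday: 52 so far.
The 1 extra day is Sat — 1 of them qualifies.
Total: 52 + 1 = 53.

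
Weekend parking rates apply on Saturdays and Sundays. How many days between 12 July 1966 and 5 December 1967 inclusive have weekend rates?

12 July 1966 is a Tuesday.
From 12 July 1966 to 5 December 1967 is 512 days inclusive.
512 = 7 × 73 + 1, so there are 73 full weeks plus 1 extra day.
Each full week contributes 2 weekend days (Sat, Sun): 73 × 2 = 146.
The 1 extra day is Tue — none qualify.
Total: 146 + 0 = 146.

146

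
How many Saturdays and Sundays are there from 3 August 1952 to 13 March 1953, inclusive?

63

3 August 1952 is a Sunday.
From 3 August 1952 to 13 March 1953 is 223 days inclusive.
223 = 7 × 31 + 6, so there are 31 full weeks plus 6 extra days.
Each full week contributes 2 weekend days (Sat, Sun): 31 × 2 = 62.
The 6 extra days are Sun, Mon, Tue, Wed, Thu, Fri — 1 of them qualifies.
Total: 62 + 1 = 63.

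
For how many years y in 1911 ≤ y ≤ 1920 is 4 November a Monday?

2

Day of week of November 4 in each year:
1911: Sat, 1912: Mon ✓, 1913: Tue, 1914: Wed, 1915: Thu, 1916: Sat, 1917: Sun, 1918: Mon ✓, 1919: Tue, 1920: Thu
Mondays: 1912, 1918.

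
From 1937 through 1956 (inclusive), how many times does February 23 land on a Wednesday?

4

Day of week of February 23 in each year:
1937: Tue, 1938: Wed ✓, 1939: Thu, 1940: Fri, 1941: Sun, 1942: Mon, 1943: Tue, 1944: Wed ✓, 1945: Fri, 1946: Sat, 1947: Sun, 1948: Mon, 1949: Wed ✓, 1950: Thu, 1951: Fri, 1952: Sat, 1953: Mon, 1954: Tue, 1955: Wed ✓, 1956: Thu
Wednesdays: 1938, 1944, 1949, 1955.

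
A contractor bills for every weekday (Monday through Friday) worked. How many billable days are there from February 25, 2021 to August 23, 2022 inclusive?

389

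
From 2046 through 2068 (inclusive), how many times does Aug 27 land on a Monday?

4

Day of week of August 27 in each year:
2046: Mon ✓, 2047: Tue, 2048: Thu, 2049: Fri, 2050: Sat, 2051: Sun, 2052: Tue, 2053: Wed, 2054: Thu, 2055: Fri, 2056: Sun, 2057: Mon ✓, 2058: Tue, 2059: Wed, 2060: Fri, 2061: Sat, 2062: Sun, 2063: Mon ✓, 2064: Wed, 2065: Thu, 2066: Fri, 2067: Sat, 2068: Mon ✓
Mondays: 2046, 2057, 2063, 2068.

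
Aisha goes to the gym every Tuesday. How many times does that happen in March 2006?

1 March 2006 is a Wednesday.
The range spans 31 days (inclusive of both endpoints).
31 = 7 × 4 + 3, so there are 4 full weeks plus 3 extra days.
Each full week contributes one Tuesday: 4 so far.
The 3 extra days are Wed, Thu, Fri — none qualify.
Total: 4 + 0 = 4.

4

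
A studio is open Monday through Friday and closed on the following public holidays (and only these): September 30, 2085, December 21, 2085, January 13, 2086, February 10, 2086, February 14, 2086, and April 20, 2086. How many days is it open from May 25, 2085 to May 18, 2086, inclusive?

254

May 25, 2085 is a Friday.
From May 25, 2085 to May 18, 2086 is 359 days inclusive.
359 = 7 × 51 + 2, so there are 51 full weeks plus 2 extra days.
Each full week contributes 5 weekdays (Mon–Fri): 51 × 5 = 255.
The 2 extra days are Friday, Saturday — 1 of them qualifies.
Total: 255 + 1 = 256.
Holidays: September 30, 2085 (Sun); December 21, 2085 (Fri); January 13, 2086 (Sun); February 10, 2086 (Sun); February 14, 2086 (Thu); April 20, 2086 (Sat).
2 of the 6 holidays fall on weekdays; the rest are weekends and were already excluded.
Business days: 256 − 2 = 254.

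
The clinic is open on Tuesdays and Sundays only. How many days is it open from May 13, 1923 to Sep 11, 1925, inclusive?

244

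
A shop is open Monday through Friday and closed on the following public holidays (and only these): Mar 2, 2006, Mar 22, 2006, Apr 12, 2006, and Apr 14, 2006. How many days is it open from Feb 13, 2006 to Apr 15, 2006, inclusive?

Feb 13, 2006 is a Monday.
That's 62 days from start to end, counting both.
62 = 7 × 8 + 6, so there are 8 full weeks plus 6 extra days.
Each full week contributes 5 weekdays (Mon–Fri): 8 × 5 = 40.
The 6 extra days are Monday, Tuesday, Wednesday, Thursday, Friday, Saturday — 5 of them qualify.
Total: 40 + 5 = 45.
Holidays: Mar 2, 2006 (Thu); Mar 22, 2006 (Wed); Apr 12, 2006 (Wed); Apr 14, 2006 (Fri).
All 4 holidays fall on weekdays, so subtract 4.
Business days: 45 − 4 = 41.

41 working days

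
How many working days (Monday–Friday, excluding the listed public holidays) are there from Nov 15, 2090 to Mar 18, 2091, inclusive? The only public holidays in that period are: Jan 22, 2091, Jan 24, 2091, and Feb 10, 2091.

86 working days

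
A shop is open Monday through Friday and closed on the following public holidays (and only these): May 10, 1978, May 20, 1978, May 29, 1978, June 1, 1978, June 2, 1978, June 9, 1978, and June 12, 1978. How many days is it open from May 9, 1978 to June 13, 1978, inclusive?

20 working days

May 9, 1978 is a Tuesday.
The range spans 36 days (inclusive of both endpoints).
36 = 7 × 5 + 1, so there are 5 full weeks plus 1 extra day.
Each full week contributes 5 weekdays (Mon–Fri): 5 × 5 = 25.
The 1 extra day is Tue — 1 of them qualifies.
Total: 25 + 1 = 26.
Holidays: May 10, 1978 (Wed); May 20, 1978 (Sat); May 29, 1978 (Mon); June 1, 1978 (Thu); June 2, 1978 (Fri); June 9, 1978 (Fri); June 12, 1978 (Mon).
6 of the 7 holidays fall on weekdays; the rest are weekends and were already excluded.
Business days: 26 − 6 = 20.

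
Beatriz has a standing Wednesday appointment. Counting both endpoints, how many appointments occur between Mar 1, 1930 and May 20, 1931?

64 Wednesdays

Mar 1, 1930 is a Saturday.
The range spans 446 days (inclusive of both endpoints).
446 = 7 × 63 + 5, so there are 63 full weeks plus 5 extra days.
Each full week contributes one Wednesday: 63 so far.
The 5 extra days are Saturday, Sunday, Monday, Tuesday, Wednesday — 1 of them qualifies.
Total: 63 + 1 = 64.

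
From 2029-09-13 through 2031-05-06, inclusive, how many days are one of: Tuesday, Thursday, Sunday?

258

2029-09-13 is a Thursday.
The range spans 601 days (inclusive of both endpoints).
601 = 7 × 85 + 6, so there are 85 full weeks plus 6 extra days.
Each full week contributes 3 days from the set (Tue, Thu, Sun): 85 × 3 = 255.
The 6 extra days are Thu, Fri, Sat, Sun, Mon, Tue — 3 of them qualify.
Total: 255 + 3 = 258.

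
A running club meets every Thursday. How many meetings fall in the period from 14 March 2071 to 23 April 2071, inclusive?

6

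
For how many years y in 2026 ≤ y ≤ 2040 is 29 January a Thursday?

3

Day of week of January 29 in each year:
2026: Thu ✓, 2027: Fri, 2028: Sat, 2029: Mon, 2030: Tue, 2031: Wed, 2032: Thu ✓, 2033: Sat, 2034: Sun, 2035: Mon, 2036: Tue, 2037: Thu ✓, 2038: Fri, 2039: Sat, 2040: Sun
Thursdays: 2026, 2032, 2037.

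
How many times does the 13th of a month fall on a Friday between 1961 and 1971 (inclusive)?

Friday-the-13ths by year:
1961: Jan, Oct
1962: Apr, Jul
1963: Sep, Dec
1964: Mar, Nov
1965: Aug
1966: May
1967: Jan, Oct
1968: Sep, Dec
1969: Jun
1970: Feb, Mar, Nov
1971: Aug

19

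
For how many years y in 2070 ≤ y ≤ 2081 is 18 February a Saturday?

Day of week of February 18 in each year:
2070: Tue, 2071: Wed, 2072: Thu, 2073: Sat ✓, 2074: Sun, 2075: Mon, 2076: Tue, 2077: Thu, 2078: Fri, 2079: Sat ✓, 2080: Sun, 2081: Tue
Saturdays: 2073, 2079.

2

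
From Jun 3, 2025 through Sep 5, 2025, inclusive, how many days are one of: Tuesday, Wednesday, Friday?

42

Jun 3, 2025 is a Tuesday.
The range spans 95 days (inclusive of both endpoints).
95 = 7 × 13 + 4, so there are 13 full weeks plus 4 extra days.
Each full week contributes 3 days from the set (Tue, Wed, Fri): 13 × 3 = 39.
The 4 extra days are Tuesday, Wednesday, Thursday, Friday — 3 of them qualify.
Total: 39 + 3 = 42.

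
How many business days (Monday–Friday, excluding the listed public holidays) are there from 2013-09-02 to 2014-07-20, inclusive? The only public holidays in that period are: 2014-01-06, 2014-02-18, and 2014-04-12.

2013-09-02 is a Monday.
That's 322 days from start to end, counting both.
322 = 7 × 46, so the span is exactly 46 full weeks.
Each full week contributes 5 weekdays (Mon–Fri): 46 × 5 = 230.
Holidays: 2014-01-06 (Mon); 2014-02-18 (Tue); 2014-04-12 (Sat).
2 of the 3 holidays fall on weekdays; the rest are weekends and were already excluded.
Business days: 230 − 2 = 228.

228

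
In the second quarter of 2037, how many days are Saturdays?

Apr 1, 2037 is a Wednesday.
The range spans 91 days (inclusive of both endpoints).
91 = 7 × 13, so the span is exactly 13 full weeks.
Each full week contributes one Saturday: 13 so far.

13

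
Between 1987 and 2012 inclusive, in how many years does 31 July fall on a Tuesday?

Day of week of July 31 in each year:
1987: Fri, 1988: Sun, 1989: Mon, 1990: Tue ✓, 1991: Wed, 1992: Fri, 1993: Sat, 1994: Sun, 1995: Mon, 1996: Wed, 1997: Thu, 1998: Fri, 1999: Sat, 2000: Mon, 2001: Tue ✓, 2002: Wed, 2003: Thu, 2004: Sat, 2005: Sun, 2006: Mon, 2007: Tue ✓, 2008: Thu, 2009: Fri, 2010: Sat, 2011: Sun, 2012: Tue ✓
Tuesdays: 1990, 2001, 2007, 2012.

4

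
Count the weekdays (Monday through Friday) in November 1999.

November 1, 1999 is a Monday.
That's 30 days from start to end, counting both.
30 = 7 × 4 + 2, so there are 4 full weeks plus 2 extra days.
Each full week contributes 5 weekdays (Mon–Fri): 4 × 5 = 20.
The 2 extra days are Mon, Tue — 2 of them qualify.
Total: 20 + 2 = 22.

22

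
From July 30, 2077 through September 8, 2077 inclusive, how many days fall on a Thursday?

5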